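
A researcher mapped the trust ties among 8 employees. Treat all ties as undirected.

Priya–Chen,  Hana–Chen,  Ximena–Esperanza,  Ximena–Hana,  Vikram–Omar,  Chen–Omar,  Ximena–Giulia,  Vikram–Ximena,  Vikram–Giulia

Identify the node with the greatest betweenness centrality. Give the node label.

Unnormalized betweenness of each node: Chen:7, Esperanza:0, Giulia:0, Hana:5, Omar:3, Priya:0, Vikram:4, Ximena:9.
Ximena has the largest value, 9, making it the main broker — the node through which the most shortest paths run.

Ximena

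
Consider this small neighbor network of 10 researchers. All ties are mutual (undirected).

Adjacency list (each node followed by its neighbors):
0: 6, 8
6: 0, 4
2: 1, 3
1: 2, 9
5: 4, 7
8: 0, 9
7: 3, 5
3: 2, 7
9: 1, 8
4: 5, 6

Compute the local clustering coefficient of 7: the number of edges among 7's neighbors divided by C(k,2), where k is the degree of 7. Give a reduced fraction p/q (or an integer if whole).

0

7's neighbors: 3 and 5 (k = 2).
Possible neighbor pairs: C(2,2) = 1. Edges among them: none → e = 0.
Clustering(7) = 0/1.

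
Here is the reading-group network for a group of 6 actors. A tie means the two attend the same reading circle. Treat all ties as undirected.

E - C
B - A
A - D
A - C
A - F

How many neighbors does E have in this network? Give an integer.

E is directly tied to C. That is 1 neighbor, so the degree of E is 1.

1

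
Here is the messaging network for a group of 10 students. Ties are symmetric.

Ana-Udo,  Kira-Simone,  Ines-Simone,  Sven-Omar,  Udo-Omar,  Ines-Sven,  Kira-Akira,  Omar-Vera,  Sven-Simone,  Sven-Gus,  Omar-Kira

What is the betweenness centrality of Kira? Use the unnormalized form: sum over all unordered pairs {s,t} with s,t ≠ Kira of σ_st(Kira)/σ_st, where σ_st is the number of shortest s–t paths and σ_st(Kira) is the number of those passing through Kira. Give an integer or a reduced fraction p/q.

10

Pairs whose geodesics pass through Kira — Udo–Akira: 1; Udo–Simone: 1/2; Ana–Akira: 1; Ana–Simone: 1/2; Ines–Akira: 1; Omar–Akira: 1; Omar–Simone: 1/2; Akira–Sven: 2/2; Akira–Simone: 1; Akira–Gus: 2/2; Akira–Vera: 1; Simone–Vera: 1/2.
All other pairs contribute 0.
Summing the contributions gives betweenness(Kira) = 10.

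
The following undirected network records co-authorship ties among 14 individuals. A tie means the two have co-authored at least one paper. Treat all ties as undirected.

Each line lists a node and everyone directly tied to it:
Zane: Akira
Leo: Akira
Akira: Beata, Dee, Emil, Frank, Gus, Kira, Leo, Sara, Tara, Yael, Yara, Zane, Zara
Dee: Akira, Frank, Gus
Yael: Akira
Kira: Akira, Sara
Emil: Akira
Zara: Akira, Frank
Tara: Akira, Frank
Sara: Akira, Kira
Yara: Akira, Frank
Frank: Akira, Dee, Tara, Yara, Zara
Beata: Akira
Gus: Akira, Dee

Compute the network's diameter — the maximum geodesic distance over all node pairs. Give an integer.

Eccentricity of each node (its greatest distance to any other): Akira:1, Beata:2, Dee:2, Emil:2, Frank:2, Gus:2, Kira:2, Leo:2, Sara:2, Tara:2, Yael:2, Yara:2, Zane:2, Zara:2.
The maximum eccentricity is 2, realized for instance by the pair Gus–Beata via Gus – Akira – Beata. So the diameter is 2.

2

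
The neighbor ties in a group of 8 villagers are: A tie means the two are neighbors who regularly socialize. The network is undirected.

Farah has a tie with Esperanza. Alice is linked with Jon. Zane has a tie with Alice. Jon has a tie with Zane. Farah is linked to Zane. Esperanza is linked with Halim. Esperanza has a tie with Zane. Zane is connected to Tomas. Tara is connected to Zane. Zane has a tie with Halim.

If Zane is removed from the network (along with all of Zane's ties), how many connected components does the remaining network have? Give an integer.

Without Zane, the remaining ties split the others into: {Alice, Jon}; {Esperanza, Farah, Halim}; {Tara}; {Tomas}.
That's 4 separate components.

4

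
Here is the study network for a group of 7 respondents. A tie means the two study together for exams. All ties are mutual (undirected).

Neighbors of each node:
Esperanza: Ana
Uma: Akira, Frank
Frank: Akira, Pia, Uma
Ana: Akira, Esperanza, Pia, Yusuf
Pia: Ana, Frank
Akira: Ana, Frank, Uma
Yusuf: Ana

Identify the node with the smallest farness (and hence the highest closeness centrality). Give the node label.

Ana

Farness (sum of distances to all others) for each node — Akira:9, Ana:8, Esperanza:13, Frank:11, Pia:10, Uma:12, Yusuf:13.
The smallest farness is 8, for Ana, so Ana has the highest closeness.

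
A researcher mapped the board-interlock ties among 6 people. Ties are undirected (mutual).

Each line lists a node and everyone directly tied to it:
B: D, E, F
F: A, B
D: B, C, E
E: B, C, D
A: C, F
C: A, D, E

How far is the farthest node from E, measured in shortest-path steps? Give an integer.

Distances from E: A:2, B:1, C:1, D:1, F:2.
The largest is 2 (to A and F), so the eccentricity of E is 2.

2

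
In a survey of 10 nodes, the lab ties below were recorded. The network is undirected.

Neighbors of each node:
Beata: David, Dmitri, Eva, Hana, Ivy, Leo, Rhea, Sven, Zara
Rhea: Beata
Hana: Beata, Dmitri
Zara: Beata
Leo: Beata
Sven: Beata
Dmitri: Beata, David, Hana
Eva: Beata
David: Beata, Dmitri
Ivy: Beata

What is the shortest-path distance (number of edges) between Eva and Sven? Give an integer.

2

One shortest route is Eva – Beata – Sven, which uses 2 edges, and Eva and Sven are not directly tied, so nothing shorter exists. So d(Eva,Sven) = 2.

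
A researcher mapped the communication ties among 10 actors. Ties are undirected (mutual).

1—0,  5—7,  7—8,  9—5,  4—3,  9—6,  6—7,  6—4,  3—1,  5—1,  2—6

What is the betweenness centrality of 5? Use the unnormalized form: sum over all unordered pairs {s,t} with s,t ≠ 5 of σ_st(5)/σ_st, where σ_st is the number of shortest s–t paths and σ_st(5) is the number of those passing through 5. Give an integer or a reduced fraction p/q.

Pairs whose geodesics pass through 5 — 6–0: 2/3; 6–1: 2/3; 0–9: 1; 0–7: 1; 0–2: 2/3; 0–8: 1; 1–9: 1; 1–7: 1; 1–2: 2/3; 1–8: 1; 9–7: 1/2; 9–8: 1/2; 9–3: 1/2; 7–3: 1/2 … (+1 more pairs).
All other pairs contribute 0.
Summing the contributions gives betweenness(5) = 67/6.

67/6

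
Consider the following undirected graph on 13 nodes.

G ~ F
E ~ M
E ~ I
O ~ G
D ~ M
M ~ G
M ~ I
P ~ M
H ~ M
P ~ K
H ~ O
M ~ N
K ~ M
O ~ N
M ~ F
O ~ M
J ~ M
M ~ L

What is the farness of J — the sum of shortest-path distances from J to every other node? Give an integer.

23

Distances from J: D:2, E:2, F:2, G:2, H:2, I:2, K:2, L:2, M:1, N:2, O:2, P:2.
Sum = 2 + 2 + 2 + 2 + 2 + 2 + 2 + 2 + 1 + 2 + 2 + 2 = 23.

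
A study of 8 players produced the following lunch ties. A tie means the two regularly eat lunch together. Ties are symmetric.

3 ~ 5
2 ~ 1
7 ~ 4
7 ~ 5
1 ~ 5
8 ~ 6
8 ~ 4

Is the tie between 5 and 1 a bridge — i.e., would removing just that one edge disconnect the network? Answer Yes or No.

Yes

Without the 5–1 edge there is no alternate route between 5 and 1, so the network disconnects. It is a bridge.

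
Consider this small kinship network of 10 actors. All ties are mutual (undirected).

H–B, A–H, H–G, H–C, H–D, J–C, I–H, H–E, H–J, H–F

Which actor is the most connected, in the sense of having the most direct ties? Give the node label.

H

Degrees — A:1, B:1, C:2, D:1, E:1, F:1, G:1, H:9, I:1, J:2.
The maximum is 9, attained only by H.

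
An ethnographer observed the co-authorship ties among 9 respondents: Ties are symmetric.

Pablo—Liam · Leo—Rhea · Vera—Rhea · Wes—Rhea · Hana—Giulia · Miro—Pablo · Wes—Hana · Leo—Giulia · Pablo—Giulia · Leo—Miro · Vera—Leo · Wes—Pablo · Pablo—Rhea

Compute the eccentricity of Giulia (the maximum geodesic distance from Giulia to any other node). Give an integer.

2

Distances from Giulia: Hana:1, Leo:1, Liam:2, Miro:2, Pablo:1, Rhea:2, Vera:2, Wes:2.
The largest is 2 (to Wes, Miro, Vera, Rhea, and Liam), so the eccentricity of Giulia is 2.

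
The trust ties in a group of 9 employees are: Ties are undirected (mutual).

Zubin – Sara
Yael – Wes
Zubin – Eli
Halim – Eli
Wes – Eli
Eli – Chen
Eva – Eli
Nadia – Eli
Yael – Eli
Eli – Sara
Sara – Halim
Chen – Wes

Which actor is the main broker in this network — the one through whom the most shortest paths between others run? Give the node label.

Unnormalized betweenness of each node: Chen:0, Eli:23, Eva:0, Halim:0, Nadia:0, Sara:1/2, Wes:1/2, Yael:0, Zubin:0.
Eli has the largest value, 23, making it the main broker — the node through which the most shortest paths run.

Eli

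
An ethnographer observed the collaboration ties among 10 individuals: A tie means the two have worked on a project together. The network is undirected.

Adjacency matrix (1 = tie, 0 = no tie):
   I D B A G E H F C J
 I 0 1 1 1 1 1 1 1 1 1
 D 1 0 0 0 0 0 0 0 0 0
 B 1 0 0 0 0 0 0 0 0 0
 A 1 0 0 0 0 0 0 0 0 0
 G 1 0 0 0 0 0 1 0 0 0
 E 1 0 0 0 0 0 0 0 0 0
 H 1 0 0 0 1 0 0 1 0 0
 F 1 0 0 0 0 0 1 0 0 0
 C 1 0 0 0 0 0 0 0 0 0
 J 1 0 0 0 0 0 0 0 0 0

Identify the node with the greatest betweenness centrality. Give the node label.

Unnormalized betweenness of each node: A:0, B:0, C:0, D:0, E:0, F:0, G:0, H:1/2, I:67/2, J:0.
I has the largest value, 67/2, making it the main broker — the node through which the most shortest paths run.

I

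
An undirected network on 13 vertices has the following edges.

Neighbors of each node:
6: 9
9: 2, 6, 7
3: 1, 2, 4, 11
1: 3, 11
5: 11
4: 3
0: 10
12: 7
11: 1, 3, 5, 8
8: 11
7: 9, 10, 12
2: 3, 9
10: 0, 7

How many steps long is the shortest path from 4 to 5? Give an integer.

3

One shortest route is 4 – 3 – 11 – 5, which uses 3 edges, and at distance 2 from 4 we only reach {1, 2, 11}, which does not include 5. So d(4,5) = 3.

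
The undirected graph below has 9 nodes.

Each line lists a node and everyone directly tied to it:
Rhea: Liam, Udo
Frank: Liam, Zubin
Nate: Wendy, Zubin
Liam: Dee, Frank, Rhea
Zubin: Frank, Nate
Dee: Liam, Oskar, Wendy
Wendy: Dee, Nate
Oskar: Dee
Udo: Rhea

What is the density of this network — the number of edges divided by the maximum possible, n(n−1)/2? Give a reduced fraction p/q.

1/4

There are 9 edges and 9 nodes, so the maximum possible is C(9,2) = 36.
Density = 9/36 = 1/4.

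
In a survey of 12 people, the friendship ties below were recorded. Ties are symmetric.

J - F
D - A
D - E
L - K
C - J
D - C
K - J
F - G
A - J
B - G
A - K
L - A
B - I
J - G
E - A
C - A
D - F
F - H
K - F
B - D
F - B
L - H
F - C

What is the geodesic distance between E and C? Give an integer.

2

One shortest route is E – D – C, which uses 2 edges, and E and C are not directly tied, so nothing shorter exists. So d(E,C) = 2.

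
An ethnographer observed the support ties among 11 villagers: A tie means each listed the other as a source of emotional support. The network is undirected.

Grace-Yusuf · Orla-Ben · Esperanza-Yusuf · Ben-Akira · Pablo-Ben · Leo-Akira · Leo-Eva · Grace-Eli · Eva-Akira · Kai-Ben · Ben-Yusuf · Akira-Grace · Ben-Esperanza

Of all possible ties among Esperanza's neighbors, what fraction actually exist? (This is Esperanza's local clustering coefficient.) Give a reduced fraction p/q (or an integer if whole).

1

Esperanza's neighbors: Ben and Yusuf (k = 2).
Possible neighbor pairs: C(2,2) = 1. Edges among them: Ben–Yusuf → e = 1.
Clustering(Esperanza) = 1/1.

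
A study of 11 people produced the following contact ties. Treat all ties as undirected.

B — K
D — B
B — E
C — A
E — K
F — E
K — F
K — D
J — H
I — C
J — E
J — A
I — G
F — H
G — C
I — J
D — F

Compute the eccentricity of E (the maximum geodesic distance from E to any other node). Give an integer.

Distances from E: A:2, B:1, C:3, D:2, F:1, G:3, H:2, I:2, J:1, K:1.
The largest is 3 (to C and G), so the eccentricity of E is 3.

3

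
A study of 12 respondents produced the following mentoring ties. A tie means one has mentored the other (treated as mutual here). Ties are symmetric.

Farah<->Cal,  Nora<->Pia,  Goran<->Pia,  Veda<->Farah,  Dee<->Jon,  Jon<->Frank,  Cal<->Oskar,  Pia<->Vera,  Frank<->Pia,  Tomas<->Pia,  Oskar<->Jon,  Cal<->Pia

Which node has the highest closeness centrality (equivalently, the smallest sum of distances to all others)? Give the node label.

Pia

Farness (sum of distances to all others) for each node — Cal:20, Dee:36, Farah:28, Frank:23, Goran:28, Jon:26, Nora:28, Oskar:25, Pia:18, Tomas:28, Veda:38, Vera:28.
The smallest farness is 18, for Pia, so Pia has the highest closeness.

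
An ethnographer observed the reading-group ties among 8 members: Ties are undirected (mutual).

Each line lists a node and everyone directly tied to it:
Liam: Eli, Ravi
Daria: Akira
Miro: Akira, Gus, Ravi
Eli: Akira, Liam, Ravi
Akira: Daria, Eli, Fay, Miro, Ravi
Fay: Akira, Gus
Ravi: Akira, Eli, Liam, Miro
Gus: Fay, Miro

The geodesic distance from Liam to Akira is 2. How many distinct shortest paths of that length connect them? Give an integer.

2

The shortest distance is 2. The length-2 paths are: Liam–Eli–Akira; Liam–Ravi–Akira.
That gives 2 distinct shortest paths.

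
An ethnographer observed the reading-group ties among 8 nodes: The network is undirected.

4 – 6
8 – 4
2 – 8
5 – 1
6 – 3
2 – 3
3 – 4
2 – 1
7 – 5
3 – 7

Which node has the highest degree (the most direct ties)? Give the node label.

3

Degrees — 1:2, 2:3, 3:4, 4:3, 5:2, 6:2, 7:2, 8:2.
The maximum is 4, attained only by 3.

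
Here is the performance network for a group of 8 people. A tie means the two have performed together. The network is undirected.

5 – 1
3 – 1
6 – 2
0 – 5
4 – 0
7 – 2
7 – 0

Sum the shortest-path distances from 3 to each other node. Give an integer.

Distances from 3: 0:3, 1:1, 2:5, 4:4, 5:2, 6:6, 7:4.
Sum = 3 + 1 + 5 + 4 + 2 + 6 + 4 = 25.

25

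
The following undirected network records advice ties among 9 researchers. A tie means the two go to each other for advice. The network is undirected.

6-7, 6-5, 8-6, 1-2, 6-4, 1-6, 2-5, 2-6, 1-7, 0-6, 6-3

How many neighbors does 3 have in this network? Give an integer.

1

3 is directly tied to 6. That is 1 neighbor, so the degree of 3 is 1.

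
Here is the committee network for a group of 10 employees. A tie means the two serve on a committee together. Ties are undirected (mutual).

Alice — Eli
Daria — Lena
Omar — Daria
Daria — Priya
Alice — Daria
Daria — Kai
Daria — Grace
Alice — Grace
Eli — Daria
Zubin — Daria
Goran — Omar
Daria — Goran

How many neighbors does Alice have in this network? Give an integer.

Alice is directly tied to Daria, Eli, and Grace. That is 3 neighbors, so the degree of Alice is 3.

3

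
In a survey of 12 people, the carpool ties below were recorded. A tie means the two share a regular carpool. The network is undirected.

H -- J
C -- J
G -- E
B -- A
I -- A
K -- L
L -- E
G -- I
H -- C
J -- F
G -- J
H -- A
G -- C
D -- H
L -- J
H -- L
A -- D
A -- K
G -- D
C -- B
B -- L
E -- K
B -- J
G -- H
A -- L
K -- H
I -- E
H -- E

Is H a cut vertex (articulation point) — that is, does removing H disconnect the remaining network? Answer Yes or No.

Even without H, every remaining node can still reach every other (the residual graph is connected), so H is not a cut vertex.

No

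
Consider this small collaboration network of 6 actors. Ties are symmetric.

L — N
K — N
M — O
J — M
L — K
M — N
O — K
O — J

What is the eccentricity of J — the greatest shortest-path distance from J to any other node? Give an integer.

3

Distances from J: K:2, L:3, M:1, N:2, O:1.
The largest is 3 (to L), so the eccentricity of J is 3.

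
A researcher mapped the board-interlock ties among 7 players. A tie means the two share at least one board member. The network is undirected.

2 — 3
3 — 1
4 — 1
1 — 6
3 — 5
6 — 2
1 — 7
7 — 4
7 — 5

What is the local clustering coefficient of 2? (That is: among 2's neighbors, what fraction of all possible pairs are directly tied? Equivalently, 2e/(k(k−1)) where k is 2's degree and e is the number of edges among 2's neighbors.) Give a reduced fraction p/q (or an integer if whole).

2's neighbors: 3 and 6 (k = 2).
Possible neighbor pairs: C(2,2) = 1. Edges among them: none → e = 0.
Clustering(2) = 0/1.

0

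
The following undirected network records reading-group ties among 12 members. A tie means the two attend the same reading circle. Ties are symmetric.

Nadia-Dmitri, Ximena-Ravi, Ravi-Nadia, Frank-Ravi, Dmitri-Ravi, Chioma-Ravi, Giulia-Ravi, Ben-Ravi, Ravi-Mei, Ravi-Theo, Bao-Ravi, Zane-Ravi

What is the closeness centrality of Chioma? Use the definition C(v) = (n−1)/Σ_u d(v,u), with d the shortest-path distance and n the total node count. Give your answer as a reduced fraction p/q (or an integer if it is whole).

Distances from Chioma: Bao:2, Ben:2, Dmitri:2, Frank:2, Giulia:2, Mei:2, Nadia:2, Ravi:1, Theo:2, Ximena:2, Zane:2. Sum = 21.
n = 12, so closeness = 11/21.

11/21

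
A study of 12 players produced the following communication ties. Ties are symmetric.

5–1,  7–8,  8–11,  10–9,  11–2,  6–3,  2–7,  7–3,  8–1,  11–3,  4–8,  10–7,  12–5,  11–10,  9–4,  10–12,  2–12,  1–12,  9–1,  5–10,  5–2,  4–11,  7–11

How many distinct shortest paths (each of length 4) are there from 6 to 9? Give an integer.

The shortest distance is 4. The length-4 paths are: 6–3–11–4–9; 6–3–11–10–9; 6–3–7–10–9.
That gives 3 distinct shortest paths.

3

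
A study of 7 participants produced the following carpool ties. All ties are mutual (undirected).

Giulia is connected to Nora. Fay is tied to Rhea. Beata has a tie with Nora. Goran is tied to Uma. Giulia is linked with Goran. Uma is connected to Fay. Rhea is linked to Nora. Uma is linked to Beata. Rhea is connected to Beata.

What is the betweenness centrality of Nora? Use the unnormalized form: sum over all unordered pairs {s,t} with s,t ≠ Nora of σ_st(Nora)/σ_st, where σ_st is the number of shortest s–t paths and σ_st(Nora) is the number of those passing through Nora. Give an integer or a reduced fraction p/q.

Pairs whose geodesics pass through Nora — Giulia–Fay: 1/2; Giulia–Rhea: 1; Giulia–Beata: 1; Goran–Rhea: 1/3.
All other pairs contribute 0.
Summing the contributions gives betweenness(Nora) = 17/6.

17/6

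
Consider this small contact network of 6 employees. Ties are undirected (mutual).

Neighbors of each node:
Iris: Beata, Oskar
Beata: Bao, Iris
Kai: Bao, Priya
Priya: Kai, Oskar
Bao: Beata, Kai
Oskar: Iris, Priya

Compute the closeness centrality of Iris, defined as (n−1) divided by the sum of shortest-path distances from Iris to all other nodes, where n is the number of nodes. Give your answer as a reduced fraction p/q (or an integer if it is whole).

5/9

Distances from Iris: Bao:2, Beata:1, Kai:3, Oskar:1, Priya:2. Sum = 9.
n = 6, so closeness = 5/9.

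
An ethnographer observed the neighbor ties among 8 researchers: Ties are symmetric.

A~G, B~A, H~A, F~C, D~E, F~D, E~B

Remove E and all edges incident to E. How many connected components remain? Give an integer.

Without E, the remaining ties split the others into: {A, B, G, H}; {C, D, F}.
That's 2 separate components.

2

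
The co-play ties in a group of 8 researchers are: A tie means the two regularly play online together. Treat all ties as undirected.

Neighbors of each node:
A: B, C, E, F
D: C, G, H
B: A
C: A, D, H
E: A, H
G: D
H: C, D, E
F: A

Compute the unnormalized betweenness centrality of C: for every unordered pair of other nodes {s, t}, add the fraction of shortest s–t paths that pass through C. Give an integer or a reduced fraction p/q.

15/2

Pairs whose geodesics pass through C — D–F: 1; D–A: 1; D–B: 1; F–H: 1/2; F–G: 1; H–A: 1/2; H–B: 1/2; G–A: 1; G–B: 1.
All other pairs contribute 0.
Summing the contributions gives betweenness(C) = 15/2.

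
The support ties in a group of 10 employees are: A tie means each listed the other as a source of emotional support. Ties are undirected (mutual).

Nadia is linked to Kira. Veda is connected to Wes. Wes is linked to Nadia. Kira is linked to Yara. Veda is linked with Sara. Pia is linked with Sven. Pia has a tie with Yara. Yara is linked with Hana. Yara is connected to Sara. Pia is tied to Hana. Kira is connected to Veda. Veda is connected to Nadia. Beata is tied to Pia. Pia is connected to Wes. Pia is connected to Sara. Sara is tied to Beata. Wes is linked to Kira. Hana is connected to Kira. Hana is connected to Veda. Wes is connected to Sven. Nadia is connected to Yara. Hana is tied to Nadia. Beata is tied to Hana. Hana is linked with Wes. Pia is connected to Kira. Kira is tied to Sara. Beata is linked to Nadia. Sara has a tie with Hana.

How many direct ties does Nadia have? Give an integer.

Nadia is directly tied to Beata, Hana, Kira, Veda, Wes, and Yara. That is 6 neighbors, so the degree of Nadia is 6.

6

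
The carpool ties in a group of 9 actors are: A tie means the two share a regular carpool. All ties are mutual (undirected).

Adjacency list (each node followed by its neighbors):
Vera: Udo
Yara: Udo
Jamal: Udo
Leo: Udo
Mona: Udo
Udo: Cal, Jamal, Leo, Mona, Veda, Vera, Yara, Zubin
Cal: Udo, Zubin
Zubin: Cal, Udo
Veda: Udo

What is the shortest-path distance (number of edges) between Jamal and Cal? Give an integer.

2

One shortest route is Jamal – Udo – Cal, which uses 2 edges, and Jamal and Cal are not directly tied, so nothing shorter exists. So d(Jamal,Cal) = 2.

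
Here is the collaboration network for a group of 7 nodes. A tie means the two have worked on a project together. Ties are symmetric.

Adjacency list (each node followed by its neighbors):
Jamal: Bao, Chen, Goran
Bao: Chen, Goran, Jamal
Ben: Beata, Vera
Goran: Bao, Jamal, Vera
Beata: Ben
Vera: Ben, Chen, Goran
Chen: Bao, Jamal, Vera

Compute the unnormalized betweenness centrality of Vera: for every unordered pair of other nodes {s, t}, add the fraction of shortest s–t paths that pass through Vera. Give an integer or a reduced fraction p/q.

25/3

Pairs whose geodesics pass through Vera — Bao–Beata: 2/2; Bao–Ben: 2/2; Beata–Goran: 1; Beata–Chen: 1; Beata–Jamal: 2/2; Ben–Goran: 1; Ben–Chen: 1; Ben–Jamal: 2/2; Goran–Chen: 1/3.
All other pairs contribute 0.
Summing the contributions gives betweenness(Vera) = 25/3.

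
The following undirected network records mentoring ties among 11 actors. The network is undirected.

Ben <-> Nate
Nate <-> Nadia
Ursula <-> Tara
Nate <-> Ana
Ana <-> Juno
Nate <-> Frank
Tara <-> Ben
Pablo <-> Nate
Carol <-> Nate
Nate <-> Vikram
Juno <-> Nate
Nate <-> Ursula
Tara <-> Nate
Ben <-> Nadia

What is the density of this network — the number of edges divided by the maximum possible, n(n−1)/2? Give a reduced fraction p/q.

14/55

There are 14 edges and 11 nodes, so the maximum possible is C(11,2) = 55.
Density = 14/55.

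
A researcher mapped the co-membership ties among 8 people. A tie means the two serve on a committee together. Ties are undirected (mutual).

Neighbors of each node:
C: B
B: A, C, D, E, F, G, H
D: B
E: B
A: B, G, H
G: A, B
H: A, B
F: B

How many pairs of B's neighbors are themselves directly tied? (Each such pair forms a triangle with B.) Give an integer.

2

B's neighbors: A, C, D, E, F, G, and H.
Neighbor pairs that are themselves tied: B–A–G; B–A–H. Each forms one triangle with B, for 2 in total.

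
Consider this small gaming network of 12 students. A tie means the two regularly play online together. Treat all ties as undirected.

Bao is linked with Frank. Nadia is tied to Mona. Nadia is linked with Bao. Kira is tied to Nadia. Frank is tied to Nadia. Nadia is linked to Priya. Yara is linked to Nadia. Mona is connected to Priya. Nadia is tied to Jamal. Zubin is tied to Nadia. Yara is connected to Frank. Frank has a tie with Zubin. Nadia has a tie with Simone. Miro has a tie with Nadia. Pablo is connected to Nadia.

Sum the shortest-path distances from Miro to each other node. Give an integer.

21

Distances from Miro: Bao:2, Frank:2, Jamal:2, Kira:2, Mona:2, Nadia:1, Pablo:2, Priya:2, Simone:2, Yara:2, Zubin:2.
Sum = 2 + 2 + 2 + 2 + 2 + 1 + 2 + 2 + 2 + 2 + 2 = 21.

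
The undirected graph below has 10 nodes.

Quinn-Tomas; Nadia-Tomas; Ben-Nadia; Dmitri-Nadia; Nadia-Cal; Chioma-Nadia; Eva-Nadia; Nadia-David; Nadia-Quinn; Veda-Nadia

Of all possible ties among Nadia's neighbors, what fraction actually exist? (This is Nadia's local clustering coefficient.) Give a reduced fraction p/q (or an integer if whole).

1/36

Nadia's neighbors: Ben, Cal, Chioma, David, Dmitri, Eva, Quinn, Tomas, and Veda (k = 9).
Possible neighbor pairs: C(9,2) = 36. Edges among them: Quinn–Tomas → e = 1.
Clustering(Nadia) = 1/36.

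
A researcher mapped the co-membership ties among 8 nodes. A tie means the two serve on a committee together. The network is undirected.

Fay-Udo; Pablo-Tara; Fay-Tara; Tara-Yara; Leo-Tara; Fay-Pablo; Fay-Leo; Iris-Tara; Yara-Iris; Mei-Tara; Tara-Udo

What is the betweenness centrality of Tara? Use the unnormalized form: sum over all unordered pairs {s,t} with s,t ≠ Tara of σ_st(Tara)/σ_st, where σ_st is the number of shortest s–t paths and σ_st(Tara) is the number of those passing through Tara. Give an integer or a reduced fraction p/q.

Pairs whose geodesics pass through Tara — Fay–Mei: 1; Fay–Iris: 1; Fay–Yara: 1; Mei–Udo: 1; Mei–Pablo: 1; Mei–Iris: 1; Mei–Leo: 1; Mei–Yara: 1; Udo–Pablo: 1/2; Udo–Iris: 1; Udo–Leo: 1/2; Udo–Yara: 1; Pablo–Iris: 1; Pablo–Leo: 1/2 … (+3 more pairs).
All other pairs contribute 0.
Summing the contributions gives betweenness(Tara) = 31/2.

31/2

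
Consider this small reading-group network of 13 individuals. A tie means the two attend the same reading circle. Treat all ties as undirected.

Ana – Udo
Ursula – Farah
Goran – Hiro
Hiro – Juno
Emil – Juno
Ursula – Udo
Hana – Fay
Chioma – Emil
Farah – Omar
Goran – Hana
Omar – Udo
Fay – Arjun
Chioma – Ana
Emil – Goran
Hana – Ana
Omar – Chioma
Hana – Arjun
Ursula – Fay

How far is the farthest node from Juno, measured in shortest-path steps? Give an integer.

5

Distances from Juno: Ana:3, Arjun:4, Chioma:2, Emil:1, Farah:4, Fay:4, Goran:2, Hana:3, Hiro:1, Omar:3, Udo:4, Ursula:5.
The largest is 5 (to Ursula), so the eccentricity of Juno is 5.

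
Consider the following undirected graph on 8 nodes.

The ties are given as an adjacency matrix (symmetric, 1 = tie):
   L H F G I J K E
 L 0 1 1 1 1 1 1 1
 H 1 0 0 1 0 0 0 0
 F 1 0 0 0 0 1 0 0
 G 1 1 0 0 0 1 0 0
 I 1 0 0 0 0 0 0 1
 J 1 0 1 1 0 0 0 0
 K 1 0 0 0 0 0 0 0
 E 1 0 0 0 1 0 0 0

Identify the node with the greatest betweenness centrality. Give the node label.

Unnormalized betweenness of each node: E:0, F:0, G:1/2, H:0, I:0, J:1/2, K:0, L:16.
L has the largest value, 16, making it the main broker — the node through which the most shortest paths run.

L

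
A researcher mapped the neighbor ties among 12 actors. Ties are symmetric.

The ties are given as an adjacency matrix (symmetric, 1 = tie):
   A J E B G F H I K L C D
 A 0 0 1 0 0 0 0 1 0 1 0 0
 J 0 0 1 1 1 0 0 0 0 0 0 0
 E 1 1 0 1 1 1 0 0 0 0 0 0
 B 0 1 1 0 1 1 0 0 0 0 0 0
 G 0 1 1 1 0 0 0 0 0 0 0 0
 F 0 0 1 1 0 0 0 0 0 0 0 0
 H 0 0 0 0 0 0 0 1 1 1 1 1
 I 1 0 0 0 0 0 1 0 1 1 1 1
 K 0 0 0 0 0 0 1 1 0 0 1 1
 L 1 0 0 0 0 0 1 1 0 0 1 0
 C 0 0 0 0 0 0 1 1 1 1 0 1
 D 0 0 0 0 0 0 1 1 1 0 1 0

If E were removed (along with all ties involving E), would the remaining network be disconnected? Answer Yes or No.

Removing E leaves {A, C, D, H, I, K, and L} with no path to {B, F, G, and J}, so the network splits into 2 components. E is a cut vertex.

Yes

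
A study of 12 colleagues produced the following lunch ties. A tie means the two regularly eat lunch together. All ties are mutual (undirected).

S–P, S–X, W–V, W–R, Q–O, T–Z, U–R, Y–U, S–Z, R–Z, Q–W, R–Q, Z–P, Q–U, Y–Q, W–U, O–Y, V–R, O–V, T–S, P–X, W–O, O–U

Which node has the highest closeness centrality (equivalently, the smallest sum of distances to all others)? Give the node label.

R

Farness (sum of distances to all others) for each node — O:27, P:27, Q:22, R:18, S:26, T:28, U:22, V:24, W:22, X:35, Y:29, Z:20.
The smallest farness is 18, for R, so R has the highest closeness.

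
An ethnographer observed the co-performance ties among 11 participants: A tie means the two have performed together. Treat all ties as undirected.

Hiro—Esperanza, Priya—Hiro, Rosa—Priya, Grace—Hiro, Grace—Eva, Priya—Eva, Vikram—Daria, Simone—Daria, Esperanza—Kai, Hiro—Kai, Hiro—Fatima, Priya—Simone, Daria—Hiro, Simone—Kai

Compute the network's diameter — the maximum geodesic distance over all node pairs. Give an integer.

Eccentricity of each node (its greatest distance to any other): Daria:3, Esperanza:3, Eva:4, Fatima:3, Grace:3, Hiro:2, Kai:3, Priya:3, Rosa:4, Simone:3, Vikram:4.
The maximum eccentricity is 4, realized for instance by the pair Rosa–Vikram via Rosa – Priya – Hiro – Daria – Vikram. So the diameter is 4.

4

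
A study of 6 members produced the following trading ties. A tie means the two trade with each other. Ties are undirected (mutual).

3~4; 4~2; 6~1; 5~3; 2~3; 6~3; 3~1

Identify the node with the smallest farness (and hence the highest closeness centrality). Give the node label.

3

Farness (sum of distances to all others) for each node — 1:8, 2:8, 3:5, 4:8, 5:9, 6:8.
The smallest farness is 5, for 3, so 3 has the highest closeness.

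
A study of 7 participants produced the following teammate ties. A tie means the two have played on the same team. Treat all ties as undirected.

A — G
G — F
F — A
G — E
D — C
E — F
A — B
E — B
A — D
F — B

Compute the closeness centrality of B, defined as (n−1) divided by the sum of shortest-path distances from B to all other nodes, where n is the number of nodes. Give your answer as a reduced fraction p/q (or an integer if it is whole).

Distances from B: A:1, C:3, D:2, E:1, F:1, G:2. Sum = 10.
n = 7, so closeness = 6/10 = 3/5.

3/5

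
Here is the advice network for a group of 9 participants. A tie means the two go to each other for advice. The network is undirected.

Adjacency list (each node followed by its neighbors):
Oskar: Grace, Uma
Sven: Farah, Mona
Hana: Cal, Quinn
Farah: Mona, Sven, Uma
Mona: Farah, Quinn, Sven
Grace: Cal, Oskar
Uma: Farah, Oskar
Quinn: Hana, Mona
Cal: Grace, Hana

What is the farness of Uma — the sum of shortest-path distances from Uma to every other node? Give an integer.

18

Distances from Uma: Cal:3, Farah:1, Grace:2, Hana:4, Mona:2, Oskar:1, Quinn:3, Sven:2.
Sum = 3 + 1 + 2 + 4 + 2 + 1 + 3 + 2 = 18.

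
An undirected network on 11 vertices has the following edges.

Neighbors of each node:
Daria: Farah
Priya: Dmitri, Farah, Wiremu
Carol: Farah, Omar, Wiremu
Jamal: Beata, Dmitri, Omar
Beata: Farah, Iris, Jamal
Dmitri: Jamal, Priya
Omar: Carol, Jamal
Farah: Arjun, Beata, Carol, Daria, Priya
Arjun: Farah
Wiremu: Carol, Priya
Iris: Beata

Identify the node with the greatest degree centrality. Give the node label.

Degrees — Arjun:1, Beata:3, Carol:3, Daria:1, Dmitri:2, Farah:5, Iris:1, Jamal:3, Omar:2, Priya:3, Wiremu:2.
The maximum is 5, attained only by Farah.

Farah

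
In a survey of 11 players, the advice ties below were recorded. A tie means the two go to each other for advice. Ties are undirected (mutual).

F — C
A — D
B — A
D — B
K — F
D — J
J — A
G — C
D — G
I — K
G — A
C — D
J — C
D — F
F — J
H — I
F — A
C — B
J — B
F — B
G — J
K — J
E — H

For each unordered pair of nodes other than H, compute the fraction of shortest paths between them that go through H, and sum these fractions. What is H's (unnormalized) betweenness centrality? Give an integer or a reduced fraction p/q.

9

Pairs whose geodesics pass through H — E–I: 1; E–K: 1; E–C: 2/2; E–B: 2/2; E–J: 1; E–D: 2/2; E–F: 1; E–G: 1; E–A: 2/2.
All other pairs contribute 0.
Summing the contributions gives betweenness(H) = 9.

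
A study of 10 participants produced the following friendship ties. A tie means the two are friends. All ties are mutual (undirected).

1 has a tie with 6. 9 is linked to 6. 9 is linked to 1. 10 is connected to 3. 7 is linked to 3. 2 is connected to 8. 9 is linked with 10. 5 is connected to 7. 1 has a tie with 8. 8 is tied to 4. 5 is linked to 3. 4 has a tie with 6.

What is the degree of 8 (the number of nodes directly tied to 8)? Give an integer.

3

8 is directly tied to 1, 2, and 4. That is 3 neighbors, so the degree of 8 is 3.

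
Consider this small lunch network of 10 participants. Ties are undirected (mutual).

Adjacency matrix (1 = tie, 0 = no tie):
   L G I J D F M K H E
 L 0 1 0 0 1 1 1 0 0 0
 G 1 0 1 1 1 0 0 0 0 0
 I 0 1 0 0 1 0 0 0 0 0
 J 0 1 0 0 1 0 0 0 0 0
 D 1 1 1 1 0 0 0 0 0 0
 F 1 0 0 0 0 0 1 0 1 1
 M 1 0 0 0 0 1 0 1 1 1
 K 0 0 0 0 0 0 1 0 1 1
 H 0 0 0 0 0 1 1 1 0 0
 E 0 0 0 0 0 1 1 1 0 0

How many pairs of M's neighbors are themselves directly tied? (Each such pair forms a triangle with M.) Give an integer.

M's neighbors: E, F, H, K, and L.
Neighbor pairs that are themselves tied: M–E–F; M–E–K; M–F–H; M–F–L; M–H–K. Each forms one triangle with M, for 5 in total.

5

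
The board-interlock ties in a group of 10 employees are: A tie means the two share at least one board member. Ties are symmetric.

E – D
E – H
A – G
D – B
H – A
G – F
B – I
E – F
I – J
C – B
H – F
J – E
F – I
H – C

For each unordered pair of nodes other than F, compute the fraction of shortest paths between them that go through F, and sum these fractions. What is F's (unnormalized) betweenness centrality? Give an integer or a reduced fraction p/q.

Pairs whose geodesics pass through F — C–G: 1/2; H–G: 1/2; H–I: 1; A–I: 2/2; G–I: 1; G–J: 2/2; G–E: 1; G–D: 1; G–B: 1; I–E: 1/2.
All other pairs contribute 0.
Summing the contributions gives betweenness(F) = 17/2.

17/2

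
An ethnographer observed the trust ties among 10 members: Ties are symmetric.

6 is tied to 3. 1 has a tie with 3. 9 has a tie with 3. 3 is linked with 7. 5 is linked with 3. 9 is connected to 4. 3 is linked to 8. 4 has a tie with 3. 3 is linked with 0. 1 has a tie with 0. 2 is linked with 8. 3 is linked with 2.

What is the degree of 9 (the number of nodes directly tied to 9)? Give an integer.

2

9 is directly tied to 3 and 4. That is 2 neighbors, so the degree of 9 is 2.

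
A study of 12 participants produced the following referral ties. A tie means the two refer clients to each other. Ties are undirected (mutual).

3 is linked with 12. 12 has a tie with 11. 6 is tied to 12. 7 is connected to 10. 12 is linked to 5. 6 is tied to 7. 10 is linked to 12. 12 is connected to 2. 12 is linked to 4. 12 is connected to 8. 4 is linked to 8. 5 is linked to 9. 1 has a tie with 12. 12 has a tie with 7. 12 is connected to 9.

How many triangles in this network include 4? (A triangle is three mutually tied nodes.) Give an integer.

4's neighbors: 8 and 12.
Neighbor pairs that are themselves tied: 4–8–12. Each forms one triangle with 4, for 1 in total.

1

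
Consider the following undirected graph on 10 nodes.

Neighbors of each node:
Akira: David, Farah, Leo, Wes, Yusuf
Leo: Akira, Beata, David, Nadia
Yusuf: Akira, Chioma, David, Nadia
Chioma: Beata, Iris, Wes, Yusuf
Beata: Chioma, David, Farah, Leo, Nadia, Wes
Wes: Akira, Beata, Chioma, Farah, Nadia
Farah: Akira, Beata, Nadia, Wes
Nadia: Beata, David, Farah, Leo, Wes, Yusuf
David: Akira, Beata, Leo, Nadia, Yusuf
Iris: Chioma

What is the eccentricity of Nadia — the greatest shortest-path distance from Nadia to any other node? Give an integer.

Distances from Nadia: Akira:2, Beata:1, Chioma:2, David:1, Farah:1, Iris:3, Leo:1, Wes:1, Yusuf:1.
The largest is 3 (to Iris), so the eccentricity of Nadia is 3.

3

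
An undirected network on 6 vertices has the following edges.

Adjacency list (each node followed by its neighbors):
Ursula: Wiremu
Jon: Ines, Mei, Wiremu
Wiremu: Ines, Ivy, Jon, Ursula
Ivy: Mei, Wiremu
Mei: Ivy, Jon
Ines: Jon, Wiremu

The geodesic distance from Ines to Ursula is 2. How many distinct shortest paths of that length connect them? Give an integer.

The shortest distance is 2, and the only length-2 path is Ines–Wiremu–Ursula. So there is exactly 1 shortest path.

1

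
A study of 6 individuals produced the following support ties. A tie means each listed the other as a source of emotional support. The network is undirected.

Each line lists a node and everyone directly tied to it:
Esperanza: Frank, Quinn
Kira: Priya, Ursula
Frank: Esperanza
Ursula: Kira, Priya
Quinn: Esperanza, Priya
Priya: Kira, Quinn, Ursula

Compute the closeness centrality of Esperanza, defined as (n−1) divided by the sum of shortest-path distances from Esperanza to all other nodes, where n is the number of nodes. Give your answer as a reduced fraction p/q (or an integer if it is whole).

1/2

Distances from Esperanza: Frank:1, Kira:3, Priya:2, Quinn:1, Ursula:3. Sum = 10.
n = 6, so closeness = 5/10 = 1/2.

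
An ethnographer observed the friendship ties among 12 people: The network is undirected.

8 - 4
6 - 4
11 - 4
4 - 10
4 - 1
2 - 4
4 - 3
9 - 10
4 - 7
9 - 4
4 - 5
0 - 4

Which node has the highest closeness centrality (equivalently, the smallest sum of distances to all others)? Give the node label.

4

Farness (sum of distances to all others) for each node — 0:21, 1:21, 2:21, 3:21, 4:11, 5:21, 6:21, 7:21, 8:21, 9:20, 10:20, 11:21.
The smallest farness is 11, for 4, so 4 has the highest closeness.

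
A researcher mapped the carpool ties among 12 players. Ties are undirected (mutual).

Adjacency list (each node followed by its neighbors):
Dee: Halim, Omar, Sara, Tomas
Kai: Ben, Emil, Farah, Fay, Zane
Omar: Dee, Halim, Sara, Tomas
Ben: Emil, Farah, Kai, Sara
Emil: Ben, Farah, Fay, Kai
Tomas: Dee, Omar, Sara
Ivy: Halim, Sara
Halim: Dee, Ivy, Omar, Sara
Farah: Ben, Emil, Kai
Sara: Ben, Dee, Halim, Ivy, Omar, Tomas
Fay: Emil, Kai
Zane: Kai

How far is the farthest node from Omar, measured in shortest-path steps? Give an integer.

Distances from Omar: Ben:2, Dee:1, Emil:3, Farah:3, Fay:4, Halim:1, Ivy:2, Kai:3, Sara:1, Tomas:1, Zane:4.
The largest is 4 (to Zane and Fay), so the eccentricity of Omar is 4.

4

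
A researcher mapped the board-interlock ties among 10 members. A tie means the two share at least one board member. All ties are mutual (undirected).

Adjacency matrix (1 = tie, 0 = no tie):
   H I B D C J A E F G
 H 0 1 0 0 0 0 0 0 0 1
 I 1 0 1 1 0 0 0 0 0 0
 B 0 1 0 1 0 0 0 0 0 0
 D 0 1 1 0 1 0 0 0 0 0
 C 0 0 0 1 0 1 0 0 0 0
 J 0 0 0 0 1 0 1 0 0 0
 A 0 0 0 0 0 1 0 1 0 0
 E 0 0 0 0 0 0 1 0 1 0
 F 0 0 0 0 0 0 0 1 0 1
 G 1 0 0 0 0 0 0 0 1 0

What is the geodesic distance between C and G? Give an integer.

4

One shortest route is C – D – I – H – G, which uses 4 edges, and at distance 3 from C we only reach {E, H}, which does not include G. So d(C,G) = 4.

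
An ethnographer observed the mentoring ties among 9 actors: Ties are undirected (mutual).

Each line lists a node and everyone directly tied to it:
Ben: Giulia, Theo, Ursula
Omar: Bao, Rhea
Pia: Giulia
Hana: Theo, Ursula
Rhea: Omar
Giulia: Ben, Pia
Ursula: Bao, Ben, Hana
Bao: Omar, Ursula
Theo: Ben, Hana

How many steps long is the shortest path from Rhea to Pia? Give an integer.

6

One shortest route is Rhea – Omar – Bao – Ursula – Ben – Giulia – Pia, which uses 6 edges, and at distance 5 from Rhea we only reach {Giulia, Theo}, which does not include Pia. So d(Rhea,Pia) = 6.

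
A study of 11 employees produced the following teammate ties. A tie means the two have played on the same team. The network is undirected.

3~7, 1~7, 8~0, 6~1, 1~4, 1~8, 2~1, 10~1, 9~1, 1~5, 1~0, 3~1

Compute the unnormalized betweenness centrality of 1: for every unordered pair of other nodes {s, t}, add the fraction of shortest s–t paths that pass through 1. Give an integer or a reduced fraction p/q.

43

Pairs whose geodesics pass through 1 — 5–4: 1; 5–6: 1; 5–2: 1; 5–7: 1; 5–8: 1; 5–0: 1; 5–3: 1; 5–10: 1; 5–9: 1; 4–6: 1; 4–2: 1; 4–7: 1; 4–8: 1; 4–0: 1 … (+29 more pairs).
All other pairs contribute 0.
Summing the contributions gives betweenness(1) = 43.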